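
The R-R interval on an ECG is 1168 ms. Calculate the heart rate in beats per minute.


HR = 60 / RR_interval(s)
RR = 1168 ms = 1.168 s
HR = 60 / 1.168 = 51.37 bpm


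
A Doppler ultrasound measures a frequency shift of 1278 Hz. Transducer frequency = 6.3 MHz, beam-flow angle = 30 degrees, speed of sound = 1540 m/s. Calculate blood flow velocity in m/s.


v = fd * c / (2 * f0 * cos(theta))
v = 1278 * 1540 / (2 * 6.3000e+06 * cos(30))
v = 0.1804 m/s


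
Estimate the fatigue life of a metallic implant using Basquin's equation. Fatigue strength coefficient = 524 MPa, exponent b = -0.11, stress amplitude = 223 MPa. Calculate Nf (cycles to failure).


sigma_a = sigma_f' * (2Nf)^b
2Nf = (sigma_a/sigma_f')^(1/b)
2Nf = (223/524)^(1/-0.11)
2Nf = 2360.3015
Nf = 1180


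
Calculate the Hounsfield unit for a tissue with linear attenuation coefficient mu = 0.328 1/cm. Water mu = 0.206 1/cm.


HU = ((mu_tissue - mu_water) / mu_water) * 1000
HU = ((0.328 - 0.206) / 0.206) * 1000
HU = 592.2


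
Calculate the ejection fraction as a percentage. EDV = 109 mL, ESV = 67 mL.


SV = EDV - ESV = 109 - 67 = 42 mL
EF = SV/EDV * 100 = 42/109 * 100
EF = 38.53%


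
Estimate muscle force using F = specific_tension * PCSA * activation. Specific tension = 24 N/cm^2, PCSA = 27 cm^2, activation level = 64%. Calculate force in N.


F = sigma * PCSA * activation
F = 24 * 27 * 0.64
F = 414.7 N


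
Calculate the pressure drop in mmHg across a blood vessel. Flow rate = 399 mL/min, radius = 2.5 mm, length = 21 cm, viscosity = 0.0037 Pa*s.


dP = 8*mu*L*Q / (pi*r^4)
Q = 399 mL/min = 6.65e-06 m^3/s
dP = 336.839 Pa = 336.839 / 133.322 mmHg = 2.527 mmHg


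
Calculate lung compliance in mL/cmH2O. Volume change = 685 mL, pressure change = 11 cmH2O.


C = dV / dP
C = 685 / 11
C = 62.27 mL/cmH2O


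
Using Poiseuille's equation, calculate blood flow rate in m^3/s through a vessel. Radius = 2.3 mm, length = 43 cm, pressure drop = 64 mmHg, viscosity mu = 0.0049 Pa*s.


Q = pi*r^4*dP / (8*mu*L)
r = 0.0023 m, L = 0.43 m
dP = 64 mmHg = 8532.608 Pa
Q = 4.4503e-05 m^3/s


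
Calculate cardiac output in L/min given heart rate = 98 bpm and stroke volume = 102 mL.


CO = HR * SV
CO = 98 * 102 / 1000
CO = 9.996 L/min


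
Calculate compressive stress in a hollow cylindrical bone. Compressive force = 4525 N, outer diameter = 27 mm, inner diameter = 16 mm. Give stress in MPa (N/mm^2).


A = pi*(r_o^2 - r_i^2)
r_o = 13.5 mm, r_i = 8 mm
A = 371.493 mm^2
sigma = F/A = 4525 / 371.493
sigma = 12.18 MPa


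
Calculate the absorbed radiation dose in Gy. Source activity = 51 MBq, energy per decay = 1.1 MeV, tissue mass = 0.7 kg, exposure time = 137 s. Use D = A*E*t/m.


A = 51 MBq = 5.1000e+07 Bq
E = 1.1 MeV = 1.7622e-13 J
D = A*E*t/m = 5.1000e+07*1.7622e-13*137/0.7
D = 0.001759 Gy


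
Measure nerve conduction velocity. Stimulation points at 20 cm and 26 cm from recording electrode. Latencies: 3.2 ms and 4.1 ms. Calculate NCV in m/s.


Distance = (26 - 20) / 100 = 0.06 m
dt = (4.1 - 3.2) / 1000 = 9.0000e-04 s
NCV = dist / dt = 66.67 m/s


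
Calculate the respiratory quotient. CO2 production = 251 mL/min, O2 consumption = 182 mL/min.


RQ = VCO2 / VO2
RQ = 251 / 182
RQ = 1.379


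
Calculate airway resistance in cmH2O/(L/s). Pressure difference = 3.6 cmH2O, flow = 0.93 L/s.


R = dP / flow
R = 3.6 / 0.93
R = 3.871 cmH2O/(L/s)


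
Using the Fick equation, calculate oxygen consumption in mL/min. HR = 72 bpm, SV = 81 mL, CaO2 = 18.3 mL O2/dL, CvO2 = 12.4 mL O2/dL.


CO = HR*SV = 72*81/1000 = 5.832 L/min
a-v O2 diff = 18.3 - 12.4 = 5.9 mL/dL
VO2 = CO * (CaO2-CvO2) * 10 dL/L
VO2 = 5.832 * 5.9 * 10
VO2 = 344.1 mL/min


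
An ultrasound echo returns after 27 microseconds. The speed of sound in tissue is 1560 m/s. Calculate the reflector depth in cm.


depth = c * t / 2
t = 27 us = 2.7000e-05 s
depth = 1560 * 2.7000e-05 / 2
depth = 0.02106 m = 2.106 cm


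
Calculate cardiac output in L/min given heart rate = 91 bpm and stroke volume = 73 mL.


CO = HR * SV
CO = 91 * 73 / 1000
CO = 6.643 L/min


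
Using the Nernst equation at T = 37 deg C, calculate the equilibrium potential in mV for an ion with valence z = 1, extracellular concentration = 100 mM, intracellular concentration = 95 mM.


E = (RT/(zF)) * ln(C_out/C_in)
T = 37 + 273.15 = 310.15 K
E = (8.314 * 310.15 / (1 * 96485)) * ln(100/95)
E = 1.371 mV


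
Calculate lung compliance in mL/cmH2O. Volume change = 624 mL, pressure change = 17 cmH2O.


C = dV / dP
C = 624 / 17
C = 36.71 mL/cmH2O


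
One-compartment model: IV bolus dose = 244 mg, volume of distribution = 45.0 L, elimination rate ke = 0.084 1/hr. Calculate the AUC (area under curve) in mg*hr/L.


C0 = Dose/Vd = 244/45.0 = 5.42222 mg/L
AUC = C0/ke = 5.42222/0.084
AUC = 64.55 mg*hr/L


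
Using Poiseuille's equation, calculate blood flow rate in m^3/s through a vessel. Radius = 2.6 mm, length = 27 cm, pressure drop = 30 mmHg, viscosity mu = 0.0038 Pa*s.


Q = pi*r^4*dP / (8*mu*L)
r = 0.0026 m, L = 0.27 m
dP = 30 mmHg = 3999.66 Pa
Q = 6.9957e-05 m^3/s


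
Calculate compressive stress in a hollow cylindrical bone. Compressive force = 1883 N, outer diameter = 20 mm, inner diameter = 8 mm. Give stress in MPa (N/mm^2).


A = pi*(r_o^2 - r_i^2)
r_o = 10 mm, r_i = 4 mm
A = 263.894 mm^2
sigma = F/A = 1883 / 263.894
sigma = 7.135 MPa


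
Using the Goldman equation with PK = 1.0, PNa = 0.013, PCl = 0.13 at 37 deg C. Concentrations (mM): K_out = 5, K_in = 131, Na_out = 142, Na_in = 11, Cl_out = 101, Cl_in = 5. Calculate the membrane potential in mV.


Vm = (RT/F)*ln((PK*Ko + PNa*Nao + PCl*Cli)/(PK*Ki + PNa*Nai + PCl*Clo))
Numer = 7.496, Denom = 144.273
Vm = -79.04 mV


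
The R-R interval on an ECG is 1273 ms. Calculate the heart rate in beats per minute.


HR = 60 / RR_interval(s)
RR = 1273 ms = 1.273 s
HR = 60 / 1.273 = 47.13 bpm


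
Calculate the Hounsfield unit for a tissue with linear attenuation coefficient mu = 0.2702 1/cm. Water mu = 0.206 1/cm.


HU = ((mu_tissue - mu_water) / mu_water) * 1000
HU = ((0.2702 - 0.206) / 0.206) * 1000
HU = 311.7


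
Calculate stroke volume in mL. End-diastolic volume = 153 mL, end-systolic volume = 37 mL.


SV = EDV - ESV
SV = 153 - 37
SV = 116 mL


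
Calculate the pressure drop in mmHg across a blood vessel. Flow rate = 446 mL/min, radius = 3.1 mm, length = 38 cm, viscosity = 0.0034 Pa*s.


dP = 8*mu*L*Q / (pi*r^4)
Q = 446 mL/min = 7.43333e-06 m^3/s
dP = 264.813 Pa = 264.813 / 133.322 mmHg = 1.986 mmHg


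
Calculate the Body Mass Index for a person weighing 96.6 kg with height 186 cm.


BMI = weight / height^2
height = 186 cm = 1.86 m
BMI = 96.6 / 1.86^2
BMI = 27.92 kg/m^2


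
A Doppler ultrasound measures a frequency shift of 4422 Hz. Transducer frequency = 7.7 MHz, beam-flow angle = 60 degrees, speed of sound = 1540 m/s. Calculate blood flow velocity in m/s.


v = fd * c / (2 * f0 * cos(theta))
v = 4422 * 1540 / (2 * 7.7000e+06 * cos(60))
v = 0.8844 m/s


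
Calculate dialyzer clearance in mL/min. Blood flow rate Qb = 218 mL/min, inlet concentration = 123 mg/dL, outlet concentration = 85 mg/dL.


K = Qb * (Cb_in - Cb_out) / Cb_in
K = 218 * (123 - 85) / 123
K = 67.35 mL/min


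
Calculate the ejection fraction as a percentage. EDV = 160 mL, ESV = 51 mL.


SV = EDV - ESV = 160 - 51 = 109 mL
EF = SV/EDV * 100 = 109/160 * 100
EF = 68.12%


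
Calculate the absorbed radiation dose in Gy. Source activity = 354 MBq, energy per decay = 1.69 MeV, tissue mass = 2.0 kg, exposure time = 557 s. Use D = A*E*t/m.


A = 354 MBq = 3.5400e+08 Bq
E = 1.69 MeV = 2.70738e-13 J
D = A*E*t/m = 3.5400e+08*2.70738e-13*557/2.0
D = 0.02669 Gy


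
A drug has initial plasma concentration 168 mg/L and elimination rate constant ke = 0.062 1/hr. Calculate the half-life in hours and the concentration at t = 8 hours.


t_half = ln(2) / ke = 0.693147 / 0.062 = 11.18 hr
C(t) = C0 * exp(-ke*t) = 168 * exp(-0.062*8)
C(8) = 102.3 mg/L


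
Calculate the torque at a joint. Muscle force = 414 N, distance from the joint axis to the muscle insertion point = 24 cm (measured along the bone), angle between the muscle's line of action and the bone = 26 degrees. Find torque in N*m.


Torque = F * d * sin(theta)   (moment arm = d*sin(theta))
d = 24 cm = 0.24 m
Torque = 414 * 0.24 * sin(26)
Torque = 43.56 N*m


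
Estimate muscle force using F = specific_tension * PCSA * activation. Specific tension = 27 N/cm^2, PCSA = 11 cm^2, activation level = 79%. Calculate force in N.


F = sigma * PCSA * activation
F = 27 * 11 * 0.79
F = 234.6 N


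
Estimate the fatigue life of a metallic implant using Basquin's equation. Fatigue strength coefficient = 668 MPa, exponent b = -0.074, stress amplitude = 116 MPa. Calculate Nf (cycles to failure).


sigma_a = sigma_f' * (2Nf)^b
2Nf = (sigma_a/sigma_f')^(1/b)
2Nf = (116/668)^(1/-0.074)
2Nf = 1.8818022e+10
Nf = 9.4090e+09


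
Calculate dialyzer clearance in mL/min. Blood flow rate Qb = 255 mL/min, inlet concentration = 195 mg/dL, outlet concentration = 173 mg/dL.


K = Qb * (Cb_in - Cb_out) / Cb_in
K = 255 * (195 - 173) / 195
K = 28.77 mL/min


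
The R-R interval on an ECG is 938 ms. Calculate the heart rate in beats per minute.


HR = 60 / RR_interval(s)
RR = 938 ms = 0.938 s
HR = 60 / 0.938 = 63.97 bpm


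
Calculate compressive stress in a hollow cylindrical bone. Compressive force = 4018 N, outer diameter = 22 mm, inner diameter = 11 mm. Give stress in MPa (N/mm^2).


A = pi*(r_o^2 - r_i^2)
r_o = 11 mm, r_i = 5.5 mm
A = 285.1 mm^2
sigma = F/A = 4018 / 285.1
sigma = 14.09 MPa


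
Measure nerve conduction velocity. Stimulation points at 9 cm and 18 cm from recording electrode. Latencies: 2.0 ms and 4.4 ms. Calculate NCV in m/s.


Distance = (18 - 9) / 100 = 0.09 m
dt = (4.4 - 2.0) / 1000 = 0.0024 s
NCV = dist / dt = 37.5 m/s


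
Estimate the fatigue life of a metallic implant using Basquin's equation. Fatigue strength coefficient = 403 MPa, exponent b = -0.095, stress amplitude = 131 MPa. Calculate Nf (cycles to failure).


sigma_a = sigma_f' * (2Nf)^b
2Nf = (sigma_a/sigma_f')^(1/b)
2Nf = (131/403)^(1/-0.095)
2Nf = 137150.49
Nf = 6.858e+04


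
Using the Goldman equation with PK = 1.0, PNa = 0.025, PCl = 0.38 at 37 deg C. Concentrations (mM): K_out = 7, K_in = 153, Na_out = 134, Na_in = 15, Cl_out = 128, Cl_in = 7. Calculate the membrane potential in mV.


Vm = (RT/F)*ln((PK*Ko + PNa*Nao + PCl*Cli)/(PK*Ki + PNa*Nai + PCl*Clo))
Numer = 13.01, Denom = 202.015
Vm = -73.3 mV


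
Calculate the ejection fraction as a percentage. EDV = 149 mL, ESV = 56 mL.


SV = EDV - ESV = 149 - 56 = 93 mL
EF = SV/EDV * 100 = 93/149 * 100
EF = 62.42%


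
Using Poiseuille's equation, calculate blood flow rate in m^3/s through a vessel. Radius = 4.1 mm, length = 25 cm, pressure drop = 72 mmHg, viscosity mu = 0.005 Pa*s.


Q = pi*r^4*dP / (8*mu*L)
r = 0.0041 m, L = 0.25 m
dP = 72 mmHg = 9599.184 Pa
Q = 8.5216e-04 m^3/s


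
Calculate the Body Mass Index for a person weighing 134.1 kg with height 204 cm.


BMI = weight / height^2
height = 204 cm = 2.04 m
BMI = 134.1 / 2.04^2
BMI = 32.22 kg/m^2


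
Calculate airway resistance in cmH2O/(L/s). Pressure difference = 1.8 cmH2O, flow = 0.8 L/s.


R = dP / flow
R = 1.8 / 0.8
R = 2.25 cmH2O/(L/s)


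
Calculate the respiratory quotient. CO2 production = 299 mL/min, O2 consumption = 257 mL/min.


RQ = VCO2 / VO2
RQ = 299 / 257
RQ = 1.163


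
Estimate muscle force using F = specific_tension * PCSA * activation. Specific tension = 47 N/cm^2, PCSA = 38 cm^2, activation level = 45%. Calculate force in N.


F = sigma * PCSA * activation
F = 47 * 38 * 0.45
F = 803.7 N


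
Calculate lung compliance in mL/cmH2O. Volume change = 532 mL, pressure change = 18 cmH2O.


C = dV / dP
C = 532 / 18
C = 29.56 mL/cmH2O


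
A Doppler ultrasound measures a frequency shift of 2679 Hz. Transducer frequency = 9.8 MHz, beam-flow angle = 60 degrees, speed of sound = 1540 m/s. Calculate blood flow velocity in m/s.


v = fd * c / (2 * f0 * cos(theta))
v = 2679 * 1540 / (2 * 9.8000e+06 * cos(60))
v = 0.421 m/s


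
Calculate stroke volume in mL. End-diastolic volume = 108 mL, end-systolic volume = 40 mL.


SV = EDV - ESV
SV = 108 - 40
SV = 68 mL


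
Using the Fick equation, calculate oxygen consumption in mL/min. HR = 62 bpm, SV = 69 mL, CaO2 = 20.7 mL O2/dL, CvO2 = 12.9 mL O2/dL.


CO = HR*SV = 62*69/1000 = 4.278 L/min
a-v O2 diff = 20.7 - 12.9 = 7.8 mL/dL
VO2 = CO * (CaO2-CvO2) * 10 dL/L
VO2 = 4.278 * 7.8 * 10
VO2 = 333.7 mL/min


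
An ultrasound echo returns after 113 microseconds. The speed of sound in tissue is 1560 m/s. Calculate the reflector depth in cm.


depth = c * t / 2
t = 113 us = 1.1300e-04 s
depth = 1560 * 1.1300e-04 / 2
depth = 0.08814 m = 8.814 cm


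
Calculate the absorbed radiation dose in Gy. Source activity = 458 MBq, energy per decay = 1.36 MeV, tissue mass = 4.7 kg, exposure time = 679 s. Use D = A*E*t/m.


A = 458 MBq = 4.5800e+08 Bq
E = 1.36 MeV = 2.17872e-13 J
D = A*E*t/m = 4.5800e+08*2.17872e-13*679/4.7
D = 0.01442 Gy


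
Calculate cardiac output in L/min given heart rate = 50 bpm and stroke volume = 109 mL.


CO = HR * SV
CO = 50 * 109 / 1000
CO = 5.45 L/min


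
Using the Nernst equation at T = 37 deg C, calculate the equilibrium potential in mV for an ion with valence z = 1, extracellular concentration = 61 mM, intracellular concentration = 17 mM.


E = (RT/(zF)) * ln(C_out/C_in)
T = 37 + 273.15 = 310.15 K
E = (8.314 * 310.15 / (1 * 96485)) * ln(61/17)
E = 34.15 mV


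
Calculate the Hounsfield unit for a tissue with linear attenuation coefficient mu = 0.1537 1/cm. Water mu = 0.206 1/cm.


HU = ((mu_tissue - mu_water) / mu_water) * 1000
HU = ((0.1537 - 0.206) / 0.206) * 1000
HU = -253.9


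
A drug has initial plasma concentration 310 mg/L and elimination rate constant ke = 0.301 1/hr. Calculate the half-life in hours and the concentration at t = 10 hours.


t_half = ln(2) / ke = 0.693147 / 0.301 = 2.303 hr
C(t) = C0 * exp(-ke*t) = 310 * exp(-0.301*10)
C(10) = 15.28 mg/L


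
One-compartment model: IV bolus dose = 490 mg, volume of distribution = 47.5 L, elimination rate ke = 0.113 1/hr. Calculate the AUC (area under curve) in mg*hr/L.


C0 = Dose/Vd = 490/47.5 = 10.3158 mg/L
AUC = C0/ke = 10.3158/0.113
AUC = 91.29 mg*hr/L


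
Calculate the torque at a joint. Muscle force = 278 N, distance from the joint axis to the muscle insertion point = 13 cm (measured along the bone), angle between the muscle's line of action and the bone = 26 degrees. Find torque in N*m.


Torque = F * d * sin(theta)   (moment arm = d*sin(theta))
d = 13 cm = 0.13 m
Torque = 278 * 0.13 * sin(26)
Torque = 15.84 N*m


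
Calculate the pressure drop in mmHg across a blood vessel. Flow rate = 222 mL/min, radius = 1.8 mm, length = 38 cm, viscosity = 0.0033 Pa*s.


dP = 8*mu*L*Q / (pi*r^4)
Q = 222 mL/min = 3.7e-06 m^3/s
dP = 1125.51 Pa = 1125.51 / 133.322 mmHg = 8.442 mmHg


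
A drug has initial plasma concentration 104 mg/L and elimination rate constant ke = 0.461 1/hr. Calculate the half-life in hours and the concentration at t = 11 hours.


t_half = ln(2) / ke = 0.693147 / 0.461 = 1.504 hr
C(t) = C0 * exp(-ke*t) = 104 * exp(-0.461*11)
C(11) = 0.6527 mg/L


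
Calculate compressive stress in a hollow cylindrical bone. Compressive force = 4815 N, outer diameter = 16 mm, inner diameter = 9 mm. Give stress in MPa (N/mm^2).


A = pi*(r_o^2 - r_i^2)
r_o = 8 mm, r_i = 4.5 mm
A = 137.445 mm^2
sigma = F/A = 4815 / 137.445
sigma = 35.03 MPa


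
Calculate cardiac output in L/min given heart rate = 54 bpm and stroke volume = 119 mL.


CO = HR * SV
CO = 54 * 119 / 1000
CO = 6.426 L/min


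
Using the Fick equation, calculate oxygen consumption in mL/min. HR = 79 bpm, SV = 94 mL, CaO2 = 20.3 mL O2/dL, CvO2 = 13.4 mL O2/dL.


CO = HR*SV = 79*94/1000 = 7.426 L/min
a-v O2 diff = 20.3 - 13.4 = 6.9 mL/dL
VO2 = CO * (CaO2-CvO2) * 10 dL/L
VO2 = 7.426 * 6.9 * 10
VO2 = 512.4 mL/min


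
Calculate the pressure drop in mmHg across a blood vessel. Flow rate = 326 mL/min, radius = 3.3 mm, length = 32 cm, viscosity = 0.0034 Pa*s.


dP = 8*mu*L*Q / (pi*r^4)
Q = 326 mL/min = 5.43333e-06 m^3/s
dP = 126.934 Pa = 126.934 / 133.322 mmHg = 0.9521 mmHg


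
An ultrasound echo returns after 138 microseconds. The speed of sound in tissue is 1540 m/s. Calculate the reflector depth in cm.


depth = c * t / 2
t = 138 us = 1.3800e-04 s
depth = 1540 * 1.3800e-04 / 2
depth = 0.10626 m = 10.626 cm


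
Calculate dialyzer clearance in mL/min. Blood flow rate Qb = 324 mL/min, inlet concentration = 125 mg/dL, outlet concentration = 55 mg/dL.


K = Qb * (Cb_in - Cb_out) / Cb_in
K = 324 * (125 - 55) / 125
K = 181.4 mL/min


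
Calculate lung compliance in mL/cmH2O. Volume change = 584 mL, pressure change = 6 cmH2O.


C = dV / dP
C = 584 / 6
C = 97.33 mL/cmH2O


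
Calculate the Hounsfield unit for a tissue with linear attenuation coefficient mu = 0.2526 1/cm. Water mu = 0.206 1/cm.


HU = ((mu_tissue - mu_water) / mu_water) * 1000
HU = ((0.2526 - 0.206) / 0.206) * 1000
HU = 226.2


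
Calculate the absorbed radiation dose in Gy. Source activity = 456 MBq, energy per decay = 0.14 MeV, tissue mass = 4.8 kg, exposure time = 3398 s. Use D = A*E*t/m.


A = 456 MBq = 4.5600e+08 Bq
E = 0.14 MeV = 2.2428e-14 J
D = A*E*t/m = 4.5600e+08*2.2428e-14*3398/4.8
D = 0.00724 Gy


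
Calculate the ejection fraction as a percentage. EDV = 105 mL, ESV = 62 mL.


SV = EDV - ESV = 105 - 62 = 43 mL
EF = SV/EDV * 100 = 43/105 * 100
EF = 40.95%


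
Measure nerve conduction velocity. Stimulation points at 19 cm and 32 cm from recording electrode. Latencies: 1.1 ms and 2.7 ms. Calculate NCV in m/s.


Distance = (32 - 19) / 100 = 0.13 m
dt = (2.7 - 1.1) / 1000 = 0.0016 s
NCV = dist / dt = 81.25 m/s


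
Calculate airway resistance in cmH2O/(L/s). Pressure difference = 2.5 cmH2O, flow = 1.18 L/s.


R = dP / flow
R = 2.5 / 1.18
R = 2.119 cmH2O/(L/s)


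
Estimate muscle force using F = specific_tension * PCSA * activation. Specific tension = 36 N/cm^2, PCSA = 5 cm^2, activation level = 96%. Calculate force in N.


F = sigma * PCSA * activation
F = 36 * 5 * 0.96
F = 172.8 N


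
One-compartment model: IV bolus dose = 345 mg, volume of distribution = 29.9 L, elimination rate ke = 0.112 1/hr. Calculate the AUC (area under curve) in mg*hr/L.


C0 = Dose/Vd = 345/29.9 = 11.5385 mg/L
AUC = C0/ke = 11.5385/0.112
AUC = 103 mg*hr/L


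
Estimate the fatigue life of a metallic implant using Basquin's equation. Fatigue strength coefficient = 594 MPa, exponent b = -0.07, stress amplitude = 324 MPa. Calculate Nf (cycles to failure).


sigma_a = sigma_f' * (2Nf)^b
2Nf = (sigma_a/sigma_f')^(1/b)
2Nf = (324/594)^(1/-0.07)
2Nf = 5762.2477
Nf = 2881


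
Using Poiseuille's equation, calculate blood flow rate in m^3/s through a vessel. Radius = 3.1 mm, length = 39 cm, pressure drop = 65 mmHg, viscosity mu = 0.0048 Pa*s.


Q = pi*r^4*dP / (8*mu*L)
r = 0.0031 m, L = 0.39 m
dP = 65 mmHg = 8665.93 Pa
Q = 1.6789e-04 m^3/s


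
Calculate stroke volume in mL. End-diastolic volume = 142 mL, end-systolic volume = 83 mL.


SV = EDV - ESV
SV = 142 - 83
SV = 59 mL


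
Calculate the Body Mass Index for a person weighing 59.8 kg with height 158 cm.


BMI = weight / height^2
height = 158 cm = 1.58 m
BMI = 59.8 / 1.58^2
BMI = 23.95 kg/m^2


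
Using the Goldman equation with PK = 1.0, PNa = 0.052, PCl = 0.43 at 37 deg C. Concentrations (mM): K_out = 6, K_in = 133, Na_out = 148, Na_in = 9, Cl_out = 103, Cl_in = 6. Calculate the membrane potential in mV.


Vm = (RT/F)*ln((PK*Ko + PNa*Nao + PCl*Cli)/(PK*Ki + PNa*Nai + PCl*Clo))
Numer = 16.276, Denom = 177.758
Vm = -63.89 mV


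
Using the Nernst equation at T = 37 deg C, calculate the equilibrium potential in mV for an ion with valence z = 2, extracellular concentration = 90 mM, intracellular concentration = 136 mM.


E = (RT/(zF)) * ln(C_out/C_in)
T = 37 + 273.15 = 310.15 K
E = (8.314 * 310.15 / (2 * 96485)) * ln(90/136)
E = -5.517 mV


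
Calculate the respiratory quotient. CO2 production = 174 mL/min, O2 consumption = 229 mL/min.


RQ = VCO2 / VO2
RQ = 174 / 229
RQ = 0.7598


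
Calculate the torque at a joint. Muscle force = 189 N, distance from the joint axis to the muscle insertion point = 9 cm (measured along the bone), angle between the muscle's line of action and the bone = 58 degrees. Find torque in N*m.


Torque = F * d * sin(theta)   (moment arm = d*sin(theta))
d = 9 cm = 0.09 m
Torque = 189 * 0.09 * sin(58)
Torque = 14.43 N*m


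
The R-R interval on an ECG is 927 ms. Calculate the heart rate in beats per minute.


HR = 60 / RR_interval(s)
RR = 927 ms = 0.927 s
HR = 60 / 0.927 = 64.72 bpm


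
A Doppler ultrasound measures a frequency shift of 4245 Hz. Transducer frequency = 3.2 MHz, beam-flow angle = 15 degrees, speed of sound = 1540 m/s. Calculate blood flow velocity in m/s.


v = fd * c / (2 * f0 * cos(theta))
v = 4245 * 1540 / (2 * 3.2000e+06 * cos(15))
v = 1.057 m/s


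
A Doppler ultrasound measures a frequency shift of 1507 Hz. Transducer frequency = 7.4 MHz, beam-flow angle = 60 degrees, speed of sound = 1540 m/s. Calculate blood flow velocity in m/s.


v = fd * c / (2 * f0 * cos(theta))
v = 1507 * 1540 / (2 * 7.4000e+06 * cos(60))
v = 0.3136 m/s


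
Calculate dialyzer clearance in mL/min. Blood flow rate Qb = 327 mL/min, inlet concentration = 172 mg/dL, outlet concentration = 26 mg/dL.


K = Qb * (Cb_in - Cb_out) / Cb_in
K = 327 * (172 - 26) / 172
K = 277.6 mL/min


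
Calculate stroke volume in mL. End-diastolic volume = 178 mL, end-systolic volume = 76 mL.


SV = EDV - ESV
SV = 178 - 76
SV = 102 mL


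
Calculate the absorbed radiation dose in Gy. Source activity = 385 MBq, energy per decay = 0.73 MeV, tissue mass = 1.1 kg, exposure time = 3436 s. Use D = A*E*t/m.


A = 385 MBq = 3.8500e+08 Bq
E = 0.73 MeV = 1.16946e-13 J
D = A*E*t/m = 3.8500e+08*1.16946e-13*3436/1.1
D = 0.1406 Gy


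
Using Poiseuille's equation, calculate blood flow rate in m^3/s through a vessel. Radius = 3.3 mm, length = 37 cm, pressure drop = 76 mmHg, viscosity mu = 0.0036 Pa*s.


Q = pi*r^4*dP / (8*mu*L)
r = 0.0033 m, L = 0.37 m
dP = 76 mmHg = 10132.472 Pa
Q = 3.5426e-04 m^3/s


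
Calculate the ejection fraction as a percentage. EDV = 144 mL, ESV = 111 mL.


SV = EDV - ESV = 144 - 111 = 33 mL
EF = SV/EDV * 100 = 33/144 * 100
EF = 22.92%


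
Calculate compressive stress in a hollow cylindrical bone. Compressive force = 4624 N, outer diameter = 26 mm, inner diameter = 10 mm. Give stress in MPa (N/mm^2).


A = pi*(r_o^2 - r_i^2)
r_o = 13 mm, r_i = 5 mm
A = 452.389 mm^2
sigma = F/A = 4624 / 452.389
sigma = 10.22 MPa


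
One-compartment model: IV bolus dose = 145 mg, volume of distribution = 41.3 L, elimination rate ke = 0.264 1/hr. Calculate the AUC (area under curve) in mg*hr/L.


C0 = Dose/Vd = 145/41.3 = 3.5109 mg/L
AUC = C0/ke = 3.5109/0.264
AUC = 13.3 mg*hr/L


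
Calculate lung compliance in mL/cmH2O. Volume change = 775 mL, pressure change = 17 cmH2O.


C = dV / dP
C = 775 / 17
C = 45.59 mL/cmH2O


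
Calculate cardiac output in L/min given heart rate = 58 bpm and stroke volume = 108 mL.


CO = HR * SV
CO = 58 * 108 / 1000
CO = 6.264 L/min


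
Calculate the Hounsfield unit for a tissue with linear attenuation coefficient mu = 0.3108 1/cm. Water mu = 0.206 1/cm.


HU = ((mu_tissue - mu_water) / mu_water) * 1000
HU = ((0.3108 - 0.206) / 0.206) * 1000
HU = 508.7


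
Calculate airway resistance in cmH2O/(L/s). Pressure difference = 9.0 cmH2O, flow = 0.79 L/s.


R = dP / flow
R = 9.0 / 0.79
R = 11.39 cmH2O/(L/s)


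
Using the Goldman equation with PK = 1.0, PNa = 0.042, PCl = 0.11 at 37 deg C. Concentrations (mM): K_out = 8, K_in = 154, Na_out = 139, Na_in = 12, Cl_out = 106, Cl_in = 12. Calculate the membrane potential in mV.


Vm = (RT/F)*ln((PK*Ko + PNa*Nao + PCl*Cli)/(PK*Ki + PNa*Nai + PCl*Clo))
Numer = 15.158, Denom = 166.164
Vm = -63.99 mV


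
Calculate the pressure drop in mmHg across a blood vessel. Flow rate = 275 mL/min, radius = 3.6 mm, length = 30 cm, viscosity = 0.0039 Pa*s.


dP = 8*mu*L*Q / (pi*r^4)
Q = 275 mL/min = 4.58333e-06 m^3/s
dP = 81.3012 Pa = 81.3012 / 133.322 mmHg = 0.6098 mmHg


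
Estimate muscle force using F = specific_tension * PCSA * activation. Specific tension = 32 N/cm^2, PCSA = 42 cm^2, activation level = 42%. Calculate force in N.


F = sigma * PCSA * activation
F = 32 * 42 * 0.42
F = 564.5 N


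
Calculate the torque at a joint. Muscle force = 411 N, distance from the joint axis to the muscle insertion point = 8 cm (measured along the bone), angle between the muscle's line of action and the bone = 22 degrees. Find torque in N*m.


Torque = F * d * sin(theta)   (moment arm = d*sin(theta))
d = 8 cm = 0.08 m
Torque = 411 * 0.08 * sin(22)
Torque = 12.32 N*m


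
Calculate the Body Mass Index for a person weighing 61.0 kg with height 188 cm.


BMI = weight / height^2
height = 188 cm = 1.88 m
BMI = 61.0 / 1.88^2
BMI = 17.26 kg/m^2


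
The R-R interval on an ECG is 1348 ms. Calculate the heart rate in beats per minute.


HR = 60 / RR_interval(s)
RR = 1348 ms = 1.348 s
HR = 60 / 1.348 = 44.51 bpm


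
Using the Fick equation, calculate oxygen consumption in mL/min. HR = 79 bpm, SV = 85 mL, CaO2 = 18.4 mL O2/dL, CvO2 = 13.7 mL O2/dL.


CO = HR*SV = 79*85/1000 = 6.715 L/min
a-v O2 diff = 18.4 - 13.7 = 4.7 mL/dL
VO2 = CO * (CaO2-CvO2) * 10 dL/L
VO2 = 6.715 * 4.7 * 10
VO2 = 315.6 mL/min


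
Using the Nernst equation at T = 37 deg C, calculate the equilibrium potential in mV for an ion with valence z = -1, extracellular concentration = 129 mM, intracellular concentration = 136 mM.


E = (RT/(zF)) * ln(C_out/C_in)
T = 37 + 273.15 = 310.15 K
E = (8.314 * 310.15 / (-1 * 96485)) * ln(129/136)
E = 1.412 mV


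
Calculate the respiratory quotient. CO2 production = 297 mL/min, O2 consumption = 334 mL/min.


RQ = VCO2 / VO2
RQ = 297 / 334
RQ = 0.8892


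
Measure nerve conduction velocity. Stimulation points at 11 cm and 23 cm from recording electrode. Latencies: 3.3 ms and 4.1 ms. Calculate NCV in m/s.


Distance = (23 - 11) / 100 = 0.12 m
dt = (4.1 - 3.3) / 1000 = 8.0000e-04 s
NCV = dist / dt = 150 m/s


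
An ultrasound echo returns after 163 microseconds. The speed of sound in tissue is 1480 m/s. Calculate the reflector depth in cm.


depth = c * t / 2
t = 163 us = 1.6300e-04 s
depth = 1480 * 1.6300e-04 / 2
depth = 0.12062 m = 12.062 cm


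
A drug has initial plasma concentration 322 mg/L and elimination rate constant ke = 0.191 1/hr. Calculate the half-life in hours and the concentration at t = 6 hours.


t_half = ln(2) / ke = 0.693147 / 0.191 = 3.629 hr
C(t) = C0 * exp(-ke*t) = 322 * exp(-0.191*6)
C(6) = 102.4 mg/L


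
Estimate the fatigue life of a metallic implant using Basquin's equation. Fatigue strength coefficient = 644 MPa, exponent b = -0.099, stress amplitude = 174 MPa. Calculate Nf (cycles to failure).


sigma_a = sigma_f' * (2Nf)^b
2Nf = (sigma_a/sigma_f')^(1/b)
2Nf = (174/644)^(1/-0.099)
2Nf = 550521.05
Nf = 2.753e+05


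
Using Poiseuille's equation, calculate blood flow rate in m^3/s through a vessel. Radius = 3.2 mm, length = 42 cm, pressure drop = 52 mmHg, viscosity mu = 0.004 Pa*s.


Q = pi*r^4*dP / (8*mu*L)
r = 0.0032 m, L = 0.42 m
dP = 52 mmHg = 6932.744 Pa
Q = 1.6992e-04 m^3/s


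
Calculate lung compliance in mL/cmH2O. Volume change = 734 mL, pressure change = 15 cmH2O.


C = dV / dP
C = 734 / 15
C = 48.93 mL/cmH2O


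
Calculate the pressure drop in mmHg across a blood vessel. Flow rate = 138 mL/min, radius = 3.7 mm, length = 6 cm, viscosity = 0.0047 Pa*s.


dP = 8*mu*L*Q / (pi*r^4)
Q = 138 mL/min = 2.3e-06 m^3/s
dP = 8.81272 Pa = 8.81272 / 133.322 mmHg = 0.0661 mmHg


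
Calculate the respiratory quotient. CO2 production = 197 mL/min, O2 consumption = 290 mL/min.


RQ = VCO2 / VO2
RQ = 197 / 290
RQ = 0.6793


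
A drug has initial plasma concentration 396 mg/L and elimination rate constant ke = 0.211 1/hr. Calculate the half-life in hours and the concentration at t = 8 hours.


t_half = ln(2) / ke = 0.693147 / 0.211 = 3.285 hr
C(t) = C0 * exp(-ke*t) = 396 * exp(-0.211*8)
C(8) = 73.22 mg/L


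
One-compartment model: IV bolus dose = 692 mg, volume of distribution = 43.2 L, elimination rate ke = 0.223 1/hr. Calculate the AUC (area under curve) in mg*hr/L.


C0 = Dose/Vd = 692/43.2 = 16.0185 mg/L
AUC = C0/ke = 16.0185/0.223
AUC = 71.83 mg*hr/L


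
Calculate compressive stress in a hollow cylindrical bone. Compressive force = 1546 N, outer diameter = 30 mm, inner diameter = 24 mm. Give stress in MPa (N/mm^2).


A = pi*(r_o^2 - r_i^2)
r_o = 15 mm, r_i = 12 mm
A = 254.469 mm^2
sigma = F/A = 1546 / 254.469
sigma = 6.075 MPa


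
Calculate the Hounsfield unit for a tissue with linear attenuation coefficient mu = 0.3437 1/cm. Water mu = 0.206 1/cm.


HU = ((mu_tissue - mu_water) / mu_water) * 1000
HU = ((0.3437 - 0.206) / 0.206) * 1000
HU = 668.4


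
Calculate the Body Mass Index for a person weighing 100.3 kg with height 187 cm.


BMI = weight / height^2
height = 187 cm = 1.87 m
BMI = 100.3 / 1.87^2
BMI = 28.68 kg/m^2


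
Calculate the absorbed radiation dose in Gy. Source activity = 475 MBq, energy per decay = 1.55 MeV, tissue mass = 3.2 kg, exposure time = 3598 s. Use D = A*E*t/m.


A = 475 MBq = 4.7500e+08 Bq
E = 1.55 MeV = 2.4831e-13 J
D = A*E*t/m = 4.7500e+08*2.4831e-13*3598/3.2
D = 0.1326 Gy


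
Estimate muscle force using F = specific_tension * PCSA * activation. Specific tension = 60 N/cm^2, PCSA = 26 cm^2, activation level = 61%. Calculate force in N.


F = sigma * PCSA * activation
F = 60 * 26 * 0.61
F = 951.6 N


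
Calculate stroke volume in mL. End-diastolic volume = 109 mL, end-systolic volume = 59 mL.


SV = EDV - ESV
SV = 109 - 59
SV = 50 mL


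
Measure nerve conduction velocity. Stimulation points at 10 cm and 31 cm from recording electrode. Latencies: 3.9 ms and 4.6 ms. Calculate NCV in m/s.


Distance = (31 - 10) / 100 = 0.21 m
dt = (4.6 - 3.9) / 1000 = 7.0000e-04 s
NCV = dist / dt = 300 m/s


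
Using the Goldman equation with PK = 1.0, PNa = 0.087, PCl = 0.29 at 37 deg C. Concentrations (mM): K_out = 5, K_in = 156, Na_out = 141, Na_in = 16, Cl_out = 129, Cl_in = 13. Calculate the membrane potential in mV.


Vm = (RT/F)*ln((PK*Ko + PNa*Nao + PCl*Cli)/(PK*Ki + PNa*Nai + PCl*Clo))
Numer = 21.037, Denom = 194.802
Vm = -59.48 mV


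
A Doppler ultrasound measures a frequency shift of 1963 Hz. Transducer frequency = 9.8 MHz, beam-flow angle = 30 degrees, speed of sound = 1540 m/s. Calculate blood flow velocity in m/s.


v = fd * c / (2 * f0 * cos(theta))
v = 1963 * 1540 / (2 * 9.8000e+06 * cos(30))
v = 0.1781 m/s


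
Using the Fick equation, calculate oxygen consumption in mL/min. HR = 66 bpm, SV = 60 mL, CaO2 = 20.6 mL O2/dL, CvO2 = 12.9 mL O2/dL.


CO = HR*SV = 66*60/1000 = 3.96 L/min
a-v O2 diff = 20.6 - 12.9 = 7.7 mL/dL
VO2 = CO * (CaO2-CvO2) * 10 dL/L
VO2 = 3.96 * 7.7 * 10
VO2 = 304.9 mL/min


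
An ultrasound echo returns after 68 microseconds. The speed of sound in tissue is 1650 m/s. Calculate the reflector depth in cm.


depth = c * t / 2
t = 68 us = 6.8000e-05 s
depth = 1650 * 6.8000e-05 / 2
depth = 0.0561 m = 5.61 cm


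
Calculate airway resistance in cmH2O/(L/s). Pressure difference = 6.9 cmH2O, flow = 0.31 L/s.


R = dP / flow
R = 6.9 / 0.31
R = 22.26 cmH2O/(L/s)


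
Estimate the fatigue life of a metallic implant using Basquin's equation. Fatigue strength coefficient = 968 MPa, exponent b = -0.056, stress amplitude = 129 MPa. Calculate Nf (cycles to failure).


sigma_a = sigma_f' * (2Nf)^b
2Nf = (sigma_a/sigma_f')^(1/b)
2Nf = (129/968)^(1/-0.056)
2Nf = 4.2667858e+15
Nf = 2.1334e+15


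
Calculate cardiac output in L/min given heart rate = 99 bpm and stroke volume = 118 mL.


CO = HR * SV
CO = 99 * 118 / 1000
CO = 11.68 L/min


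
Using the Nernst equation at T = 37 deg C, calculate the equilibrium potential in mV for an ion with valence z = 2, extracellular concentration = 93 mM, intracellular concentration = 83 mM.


E = (RT/(zF)) * ln(C_out/C_in)
T = 37 + 273.15 = 310.15 K
E = (8.314 * 310.15 / (2 * 96485)) * ln(93/83)
E = 1.52 mV


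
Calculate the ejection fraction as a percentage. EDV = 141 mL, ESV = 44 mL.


SV = EDV - ESV = 141 - 44 = 97 mL
EF = SV/EDV * 100 = 97/141 * 100
EF = 68.79%


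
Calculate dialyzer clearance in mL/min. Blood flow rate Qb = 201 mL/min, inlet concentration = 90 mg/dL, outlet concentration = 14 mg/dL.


K = Qb * (Cb_in - Cb_out) / Cb_in
K = 201 * (90 - 14) / 90
K = 169.7 mL/min


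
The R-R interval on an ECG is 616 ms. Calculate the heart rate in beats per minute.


HR = 60 / RR_interval(s)
RR = 616 ms = 0.616 s
HR = 60 / 0.616 = 97.4 bpm


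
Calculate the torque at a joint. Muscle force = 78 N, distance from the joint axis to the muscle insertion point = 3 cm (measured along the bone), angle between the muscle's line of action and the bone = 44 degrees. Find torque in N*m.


Torque = F * d * sin(theta)   (moment arm = d*sin(theta))
d = 3 cm = 0.03 m
Torque = 78 * 0.03 * sin(44)
Torque = 1.626 N*m


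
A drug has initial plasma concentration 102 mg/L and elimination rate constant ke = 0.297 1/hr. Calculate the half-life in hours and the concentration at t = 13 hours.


t_half = ln(2) / ke = 0.693147 / 0.297 = 2.334 hr
C(t) = C0 * exp(-ke*t) = 102 * exp(-0.297*13)
C(13) = 2.147 mg/L


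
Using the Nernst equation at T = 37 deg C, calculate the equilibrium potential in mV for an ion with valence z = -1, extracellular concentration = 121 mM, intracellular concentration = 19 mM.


E = (RT/(zF)) * ln(C_out/C_in)
T = 37 + 273.15 = 310.15 K
E = (8.314 * 310.15 / (-1 * 96485)) * ln(121/19)
E = -49.48 mV


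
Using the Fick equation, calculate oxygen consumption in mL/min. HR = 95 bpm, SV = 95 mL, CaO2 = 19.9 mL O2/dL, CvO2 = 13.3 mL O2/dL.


CO = HR*SV = 95*95/1000 = 9.025 L/min
a-v O2 diff = 19.9 - 13.3 = 6.6 mL/dL
VO2 = CO * (CaO2-CvO2) * 10 dL/L
VO2 = 9.025 * 6.6 * 10
VO2 = 595.6 mL/min


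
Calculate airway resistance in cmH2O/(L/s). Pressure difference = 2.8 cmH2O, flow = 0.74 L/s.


R = dP / flow
R = 2.8 / 0.74
R = 3.784 cmH2O/(L/s)


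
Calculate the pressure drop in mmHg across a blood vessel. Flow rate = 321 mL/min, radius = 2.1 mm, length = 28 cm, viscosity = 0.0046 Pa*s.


dP = 8*mu*L*Q / (pi*r^4)
Q = 321 mL/min = 5.35e-06 m^3/s
dP = 902.262 Pa = 902.262 / 133.322 mmHg = 6.768 mmHg


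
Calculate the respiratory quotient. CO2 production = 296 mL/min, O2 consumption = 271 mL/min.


RQ = VCO2 / VO2
RQ = 296 / 271
RQ = 1.092


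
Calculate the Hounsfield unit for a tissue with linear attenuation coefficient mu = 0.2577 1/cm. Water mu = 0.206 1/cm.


HU = ((mu_tissue - mu_water) / mu_water) * 1000
HU = ((0.2577 - 0.206) / 0.206) * 1000
HU = 251


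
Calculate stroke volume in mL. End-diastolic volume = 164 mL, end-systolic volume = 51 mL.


SV = EDV - ESV
SV = 164 - 51
SV = 113 mL


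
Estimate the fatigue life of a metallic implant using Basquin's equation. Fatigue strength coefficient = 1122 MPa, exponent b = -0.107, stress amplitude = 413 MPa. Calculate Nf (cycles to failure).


sigma_a = sigma_f' * (2Nf)^b
2Nf = (sigma_a/sigma_f')^(1/b)
2Nf = (413/1122)^(1/-0.107)
2Nf = 11388.717
Nf = 5694


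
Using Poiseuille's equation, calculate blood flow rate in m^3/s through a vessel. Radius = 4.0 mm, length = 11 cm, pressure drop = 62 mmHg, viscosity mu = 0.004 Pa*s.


Q = pi*r^4*dP / (8*mu*L)
r = 0.004 m, L = 0.11 m
dP = 62 mmHg = 8265.964 Pa
Q = 0.001889 m^3/s


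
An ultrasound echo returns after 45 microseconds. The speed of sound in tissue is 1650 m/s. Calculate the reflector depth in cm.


depth = c * t / 2
t = 45 us = 4.5000e-05 s
depth = 1650 * 4.5000e-05 / 2
depth = 0.037125 m = 3.7125 cm


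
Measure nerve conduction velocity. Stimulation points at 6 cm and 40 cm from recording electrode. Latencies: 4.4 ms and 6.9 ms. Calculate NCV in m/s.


Distance = (40 - 6) / 100 = 0.34 m
dt = (6.9 - 4.4) / 1000 = 0.0025 s
NCV = dist / dt = 136 m/s


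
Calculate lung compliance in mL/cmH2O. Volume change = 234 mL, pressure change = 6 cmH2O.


C = dV / dP
C = 234 / 6
C = 39 mL/cmH2O


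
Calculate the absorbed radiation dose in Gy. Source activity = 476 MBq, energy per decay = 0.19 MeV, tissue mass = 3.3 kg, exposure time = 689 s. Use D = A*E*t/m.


A = 476 MBq = 4.7600e+08 Bq
E = 0.19 MeV = 3.0438e-14 J
D = A*E*t/m = 4.7600e+08*3.0438e-14*689/3.3
D = 0.003025 Gy


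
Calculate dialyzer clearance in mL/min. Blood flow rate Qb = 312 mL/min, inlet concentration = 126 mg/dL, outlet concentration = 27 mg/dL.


K = Qb * (Cb_in - Cb_out) / Cb_in
K = 312 * (126 - 27) / 126
K = 245.1 mL/min


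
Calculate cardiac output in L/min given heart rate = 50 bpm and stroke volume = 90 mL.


CO = HR * SV
CO = 50 * 90 / 1000
CO = 4.5 L/min


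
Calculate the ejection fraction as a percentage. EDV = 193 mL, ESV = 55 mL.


SV = EDV - ESV = 193 - 55 = 138 mL
EF = SV/EDV * 100 = 138/193 * 100
EF = 71.5%


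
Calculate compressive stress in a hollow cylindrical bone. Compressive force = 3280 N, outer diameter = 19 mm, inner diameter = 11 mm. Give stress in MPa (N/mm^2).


A = pi*(r_o^2 - r_i^2)
r_o = 9.5 mm, r_i = 5.5 mm
A = 188.496 mm^2
sigma = F/A = 3280 / 188.496
sigma = 17.4 MPa


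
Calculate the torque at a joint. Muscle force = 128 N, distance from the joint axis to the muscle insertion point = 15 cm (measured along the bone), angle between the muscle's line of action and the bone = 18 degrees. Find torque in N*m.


Torque = F * d * sin(theta)   (moment arm = d*sin(theta))
d = 15 cm = 0.15 m
Torque = 128 * 0.15 * sin(18)
Torque = 5.933 N*m


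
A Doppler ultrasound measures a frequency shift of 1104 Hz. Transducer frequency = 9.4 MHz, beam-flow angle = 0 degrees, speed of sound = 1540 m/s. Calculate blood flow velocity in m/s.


v = fd * c / (2 * f0 * cos(theta))
v = 1104 * 1540 / (2 * 9.4000e+06 * cos(0))
v = 0.09043 m/s


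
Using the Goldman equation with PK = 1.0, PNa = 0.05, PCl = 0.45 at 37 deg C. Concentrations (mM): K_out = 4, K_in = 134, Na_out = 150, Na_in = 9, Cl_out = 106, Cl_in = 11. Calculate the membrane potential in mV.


Vm = (RT/F)*ln((PK*Ko + PNa*Nao + PCl*Cli)/(PK*Ki + PNa*Nai + PCl*Clo))
Numer = 16.45, Denom = 182.15
Vm = -64.26 mV


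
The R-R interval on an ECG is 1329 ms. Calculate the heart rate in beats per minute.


HR = 60 / RR_interval(s)
RR = 1329 ms = 1.329 s
HR = 60 / 1.329 = 45.15 bpm


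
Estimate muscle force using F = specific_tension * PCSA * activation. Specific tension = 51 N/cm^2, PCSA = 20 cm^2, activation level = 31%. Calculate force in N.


F = sigma * PCSA * activation
F = 51 * 20 * 0.31
F = 316.2 N


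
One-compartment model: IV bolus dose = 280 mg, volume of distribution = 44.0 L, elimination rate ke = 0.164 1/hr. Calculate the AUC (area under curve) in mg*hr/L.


C0 = Dose/Vd = 280/44.0 = 6.36364 mg/L
AUC = C0/ke = 6.36364/0.164
AUC = 38.8 mg*hr/L


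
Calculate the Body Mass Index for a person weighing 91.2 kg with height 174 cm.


BMI = weight / height^2
height = 174 cm = 1.74 m
BMI = 91.2 / 1.74^2
BMI = 30.12 kg/m^2


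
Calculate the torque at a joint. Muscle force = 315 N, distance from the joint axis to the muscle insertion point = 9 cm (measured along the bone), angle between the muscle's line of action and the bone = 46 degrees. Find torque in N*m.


Torque = F * d * sin(theta)   (moment arm = d*sin(theta))
d = 9 cm = 0.09 m
Torque = 315 * 0.09 * sin(46)
Torque = 20.39 N*m
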